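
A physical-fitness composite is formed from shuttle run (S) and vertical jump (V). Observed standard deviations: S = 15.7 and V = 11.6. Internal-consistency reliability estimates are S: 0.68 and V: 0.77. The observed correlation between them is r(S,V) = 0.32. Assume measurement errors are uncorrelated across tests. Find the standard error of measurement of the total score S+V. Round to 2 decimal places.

Var(total) = 381.05 + 116.557 = 497.607.
True-score variance = 271.224 + 116.557 = 387.781, so reliability = 0.7793.
Error variance = 497.607 − 387.781 = 109.826; SEM = √109.826 = 10.48.

10.48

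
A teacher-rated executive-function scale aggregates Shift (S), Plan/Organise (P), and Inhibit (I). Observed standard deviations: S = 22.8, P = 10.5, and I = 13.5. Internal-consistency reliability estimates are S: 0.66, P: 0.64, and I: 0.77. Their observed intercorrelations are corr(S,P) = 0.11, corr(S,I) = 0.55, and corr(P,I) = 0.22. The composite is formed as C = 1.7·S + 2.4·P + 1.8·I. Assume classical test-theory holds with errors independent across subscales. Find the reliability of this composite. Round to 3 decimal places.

0.794

Var(C) = 1.7²·22.8² + 2.4²·10.5² + 1.8²·13.5² + 2·[4.08·22.8·10.5·0.11 + 3.06·22.8·13.5·0.55 + 4.32·10.5·13.5·0.22] = 2727.87 + 1520.38 = 4248.25.
Because errors are independent across components, Cov(Tᵢ,Tⱼ) = Cov(Xᵢ,Xⱼ); the off-diagonal part of the true-score variance is the same as above.
True-score variance = [1.7²·22.8²·0.66 + 2.4²·10.5²·0.64 + 1.8²·13.5²·0.77] + 1520.38 = 1852.65 + 1520.38 = 3373.02.
Reliability = 3373.02 / 4248.25 = 0.794.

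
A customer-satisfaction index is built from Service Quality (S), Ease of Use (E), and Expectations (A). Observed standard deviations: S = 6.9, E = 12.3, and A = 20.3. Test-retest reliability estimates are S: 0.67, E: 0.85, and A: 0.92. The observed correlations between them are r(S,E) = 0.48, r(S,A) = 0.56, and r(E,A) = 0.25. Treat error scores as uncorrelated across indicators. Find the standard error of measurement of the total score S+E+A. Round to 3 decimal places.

8.448

Var(total) = 610.99 + 363.199 = 974.189.
True-score variance = 539.618 + 363.199 = 902.817, so reliability = 0.9267.
Error variance = 974.189 − 902.817 = 71.372; SEM = √71.372 = 8.448.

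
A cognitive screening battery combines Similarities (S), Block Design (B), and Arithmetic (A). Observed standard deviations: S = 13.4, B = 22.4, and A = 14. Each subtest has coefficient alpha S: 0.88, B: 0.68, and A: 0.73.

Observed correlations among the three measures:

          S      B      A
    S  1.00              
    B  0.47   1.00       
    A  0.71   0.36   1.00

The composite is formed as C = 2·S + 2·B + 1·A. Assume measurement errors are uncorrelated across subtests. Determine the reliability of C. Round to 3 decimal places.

Var(C) = 2²·13.4² + 2²·22.4² + 14² + 2·[4·13.4·22.4·0.47 + 2·13.4·14·0.71 + 2·22.4·14·0.36] = 2921.28 + 2112.97 = 5034.25.
With uncorrelated errors the cross-covariances are all true-score covariance, so they carry over unchanged; only the diagonal terms shrink to ρᵢσᵢ².
True-score variance = [2²·13.4²·0.88 + 2²·22.4²·0.68 + 14²·0.73] + 2112.97 = 2139.92 + 2112.97 = 4252.89.
Reliability = 4252.89 / 5034.25 = 0.845.

0.845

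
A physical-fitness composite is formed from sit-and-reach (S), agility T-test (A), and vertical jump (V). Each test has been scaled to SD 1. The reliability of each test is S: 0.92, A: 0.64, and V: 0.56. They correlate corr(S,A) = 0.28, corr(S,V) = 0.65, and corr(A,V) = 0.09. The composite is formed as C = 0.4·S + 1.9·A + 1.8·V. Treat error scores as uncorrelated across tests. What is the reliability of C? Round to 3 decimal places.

0.695

Var(C) = 0.4² + 1.9² + 1.8² + 2·[0.76·0.28 + 0.72·0.65 + 3.42·0.09] = 7.01 + 1.9772 = 8.9872.
Because errors are independent across components, Cov(Tᵢ,Tⱼ) = Cov(Xᵢ,Xⱼ); the off-diagonal part of the true-score variance is the same as above.
True-score variance = [0.4²·0.92 + 1.9²·0.64 + 1.8²·0.56] + 1.9772 = 4.272 + 1.9772 = 6.2492.
Reliability = 6.2492 / 8.9872 = 0.695.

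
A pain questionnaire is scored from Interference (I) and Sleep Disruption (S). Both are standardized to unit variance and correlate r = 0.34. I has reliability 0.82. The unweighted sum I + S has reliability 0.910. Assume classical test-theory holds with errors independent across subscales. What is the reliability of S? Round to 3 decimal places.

Var(I+S) = 2 + 2·0.34 = 2.680.
True-score variance = ρ_I + ρ_S + 2·0.34, so 0.910 = (0.82 + ρ_S + 0.68) / 2.680.
ρ_S = 0.910·2.680 − 0.82 − 0.68 = 0.939.

0.939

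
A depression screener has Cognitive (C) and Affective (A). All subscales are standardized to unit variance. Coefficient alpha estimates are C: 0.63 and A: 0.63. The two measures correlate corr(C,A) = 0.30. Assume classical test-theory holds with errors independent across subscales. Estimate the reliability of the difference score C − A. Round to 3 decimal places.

Var(C−A) = 1 + 1 − 2·0.30 = 2 − 0.6 = 1.4.
Because errors are independent across components, Cov(Tᵢ,Tⱼ) = Cov(Xᵢ,Xⱼ); the off-diagonal part of the true-score variance is the same as above.
True-score variance = [0.63 + 0.63] − 0.6 = 1.26 − 0.6 = 0.66.
Reliability = 0.66 / 1.4 = 0.471.

0.471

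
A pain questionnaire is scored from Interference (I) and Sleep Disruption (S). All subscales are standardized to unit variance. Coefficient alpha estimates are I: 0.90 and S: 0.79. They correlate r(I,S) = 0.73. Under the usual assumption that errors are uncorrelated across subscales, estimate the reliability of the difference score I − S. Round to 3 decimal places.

0.426

Var(I−S) = 1 + 1 − 2·0.73 = 2 − 1.46 = 0.54.
Under uncorrelated errors the observed covariances equal the true-score covariances, so only the own-variance terms attenuate.
True-score variance = [0.90 + 0.79] − 1.46 = 1.69 − 1.46 = 0.23.
Reliability = 0.23 / 0.54 = 0.426.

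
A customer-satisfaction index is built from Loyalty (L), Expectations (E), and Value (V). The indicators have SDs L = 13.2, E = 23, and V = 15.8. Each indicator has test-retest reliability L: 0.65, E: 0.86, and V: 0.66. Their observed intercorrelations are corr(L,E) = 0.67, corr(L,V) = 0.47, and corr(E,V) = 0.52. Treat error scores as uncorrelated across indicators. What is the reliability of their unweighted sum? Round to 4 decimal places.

0.8863

Var(L+E+V) = 13.2² + 23² + 15.8² + 2·[13.2·23·0.67 + 13.2·15.8·0.47 + 23·15.8·0.52] = 952.88 + 980.806 = 1933.69.
With uncorrelated errors the cross-covariances are all true-score covariance, so they carry over unchanged; only the diagonal terms shrink to ρᵢσᵢ².
True-score variance = [13.2²·0.65 + 23²·0.86 + 15.8²·0.66] + 980.806 = 732.958 + 980.806 = 1713.76.
Reliability = 1713.76 / 1933.69 = 0.8863.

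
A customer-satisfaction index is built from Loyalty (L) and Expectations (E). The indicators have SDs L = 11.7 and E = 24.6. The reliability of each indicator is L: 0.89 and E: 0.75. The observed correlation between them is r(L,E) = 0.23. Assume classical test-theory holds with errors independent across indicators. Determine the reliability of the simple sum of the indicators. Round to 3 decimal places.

Var(L+E) = 11.7² + 24.6² + 2·[11.7·24.6·0.23] = 742.05 + 132.397 = 874.447.
With uncorrelated errors the cross-covariances are all true-score covariance, so they carry over unchanged; only the diagonal terms shrink to ρᵢσᵢ².
True-score variance = [11.7²·0.89 + 24.6²·0.75] + 132.397 = 575.702 + 132.397 = 708.099.
Reliability = 708.099 / 874.447 = 0.810.

0.810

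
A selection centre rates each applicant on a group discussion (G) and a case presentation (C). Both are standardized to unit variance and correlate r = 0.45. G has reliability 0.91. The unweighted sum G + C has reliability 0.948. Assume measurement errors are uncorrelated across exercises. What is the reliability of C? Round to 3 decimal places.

Var(G+C) = 2 + 2·0.45 = 2.900.
True-score variance = ρ_G + ρ_C + 2·0.45, so 0.948 = (0.91 + ρ_C + 0.90) / 2.900.
ρ_C = 0.948·2.900 − 0.91 − 0.90 = 0.939.

0.939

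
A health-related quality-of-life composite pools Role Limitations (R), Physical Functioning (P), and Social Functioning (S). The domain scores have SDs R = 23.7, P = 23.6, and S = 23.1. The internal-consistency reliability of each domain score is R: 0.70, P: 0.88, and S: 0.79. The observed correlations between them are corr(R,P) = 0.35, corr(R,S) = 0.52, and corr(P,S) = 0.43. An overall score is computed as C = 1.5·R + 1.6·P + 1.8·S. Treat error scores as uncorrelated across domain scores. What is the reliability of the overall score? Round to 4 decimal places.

0.8892

Var(C) = 1.5²·23.7² + 1.6²·23.6² + 1.8²·23.1² + 2·[2.4·23.7·23.6·0.35 + 2.7·23.7·23.1·0.52 + 2.88·23.6·23.1·0.43] = 4418.52 + 3827.21 = 8245.72.
With uncorrelated errors the cross-covariances are all true-score covariance, so they carry over unchanged; only the diagonal terms shrink to ρᵢσᵢ².
True-score variance = [1.5²·23.7²·0.70 + 1.6²·23.6²·0.88 + 1.8²·23.1²·0.79] + 3827.21 = 3505.21 + 3827.21 = 7332.42.
Reliability = 7332.42 / 8245.72 = 0.8892.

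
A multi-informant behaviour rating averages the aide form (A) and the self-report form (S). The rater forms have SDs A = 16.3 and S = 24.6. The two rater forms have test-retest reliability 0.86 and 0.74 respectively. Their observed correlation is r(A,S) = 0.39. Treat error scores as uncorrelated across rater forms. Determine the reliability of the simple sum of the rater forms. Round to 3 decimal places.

0.836

Var(A+S) = 16.3² + 24.6² + 2·[16.3·24.6·0.39] = 870.85 + 312.764 = 1183.61.
Under uncorrelated errors the observed covariances equal the true-score covariances, so only the own-variance terms attenuate.
True-score variance = [16.3²·0.86 + 24.6²·0.74] + 312.764 = 676.312 + 312.764 = 989.076.
Reliability = 989.076 / 1183.61 = 0.836.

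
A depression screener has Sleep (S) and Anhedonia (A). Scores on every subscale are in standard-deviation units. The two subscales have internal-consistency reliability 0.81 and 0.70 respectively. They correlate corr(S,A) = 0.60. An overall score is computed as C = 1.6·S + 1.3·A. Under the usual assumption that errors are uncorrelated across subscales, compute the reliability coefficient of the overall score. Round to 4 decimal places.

0.8527

Var(C) = 1.6² + 1.3² + 2·[2.08·0.60] = 4.25 + 2.496 = 6.746.
With uncorrelated errors the cross-covariances are all true-score covariance, so they carry over unchanged; only the diagonal terms shrink to ρᵢσᵢ².
True-score variance = [1.6²·0.81 + 1.3²·0.70] + 2.496 = 3.2566 + 2.496 = 5.7526.
Reliability = 5.7526 / 6.746 = 0.8527.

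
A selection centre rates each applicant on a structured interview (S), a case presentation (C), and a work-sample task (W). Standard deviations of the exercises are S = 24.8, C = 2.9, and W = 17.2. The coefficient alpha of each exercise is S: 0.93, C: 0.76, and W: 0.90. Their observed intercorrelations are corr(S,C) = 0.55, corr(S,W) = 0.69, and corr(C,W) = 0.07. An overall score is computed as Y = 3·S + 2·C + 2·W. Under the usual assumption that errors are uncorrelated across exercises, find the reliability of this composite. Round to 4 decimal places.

0.9524

Var(Y) = 3²·24.8² + 2²·2.9² + 2²·17.2² + 2·[6·24.8·2.9·0.55 + 6·24.8·17.2·0.69 + 4·2.9·17.2·0.07] = 6752.36 + 4034.52 = 10786.9.
Under uncorrelated errors the observed covariances equal the true-score covariances, so only the own-variance terms attenuate.
True-score variance = [3²·24.8²·0.93 + 2²·2.9²·0.76 + 2²·17.2²·0.90] + 4034.52 = 6238.48 + 4034.52 = 10273.
Reliability = 10273 / 10786.9 = 0.9524.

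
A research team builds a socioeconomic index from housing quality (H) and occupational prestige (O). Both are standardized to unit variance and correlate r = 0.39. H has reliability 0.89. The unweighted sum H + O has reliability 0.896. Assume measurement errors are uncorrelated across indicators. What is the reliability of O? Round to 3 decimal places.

0.821

Var(H+O) = 2 + 2·0.39 = 2.780.
True-score variance = ρ_H + ρ_O + 2·0.39, so 0.896 = (0.89 + ρ_O + 0.78) / 2.780.
ρ_O = 0.896·2.780 − 0.89 − 0.78 = 0.821.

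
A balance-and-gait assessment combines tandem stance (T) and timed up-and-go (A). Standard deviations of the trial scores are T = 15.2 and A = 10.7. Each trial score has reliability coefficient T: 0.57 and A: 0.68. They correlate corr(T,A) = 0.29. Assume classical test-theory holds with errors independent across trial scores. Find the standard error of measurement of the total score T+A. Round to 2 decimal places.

11.66

Var(total) = 345.53 + 94.3312 = 439.861.
True-score variance = 209.546 + 94.3312 = 303.877, so reliability = 0.6908.
Error variance = 439.861 − 303.877 = 135.984; SEM = √135.984 = 11.66.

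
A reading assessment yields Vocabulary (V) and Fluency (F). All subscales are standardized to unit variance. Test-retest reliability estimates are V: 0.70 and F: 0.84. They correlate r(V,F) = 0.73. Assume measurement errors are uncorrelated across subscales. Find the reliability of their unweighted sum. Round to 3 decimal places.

0.867

Var(V+F) = 2 + 2·[0.73] = 2 + 1.46 = 3.46.
Under uncorrelated errors the observed covariances equal the true-score covariances, so only the own-variance terms attenuate.
True-score variance = [0.70 + 0.84] + 1.46 = 1.54 + 1.46 = 3.
Reliability = 3 / 3.46 = 0.867.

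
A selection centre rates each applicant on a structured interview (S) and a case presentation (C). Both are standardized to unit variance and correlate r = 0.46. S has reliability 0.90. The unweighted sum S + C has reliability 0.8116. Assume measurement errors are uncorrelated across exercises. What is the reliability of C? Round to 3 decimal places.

0.550

Var(S+C) = 2 + 2·0.46 = 2.920.
True-score variance = ρ_S + ρ_C + 2·0.46, so 0.8116 = (0.90 + ρ_C + 0.92) / 2.920.
ρ_C = 0.8116·2.920 − 0.90 − 0.92 = 0.550.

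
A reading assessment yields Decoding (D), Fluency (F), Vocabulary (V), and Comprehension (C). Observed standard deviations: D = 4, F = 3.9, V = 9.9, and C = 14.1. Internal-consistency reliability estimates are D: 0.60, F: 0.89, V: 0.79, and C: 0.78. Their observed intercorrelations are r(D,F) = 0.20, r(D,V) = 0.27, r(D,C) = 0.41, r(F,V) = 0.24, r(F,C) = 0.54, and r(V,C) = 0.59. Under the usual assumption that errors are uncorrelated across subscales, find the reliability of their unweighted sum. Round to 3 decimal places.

0.888

Var(D+F+V+C) = 4² + 3.9² + 9.9² + 14.1² + 2·[4·3.9·0.20 + 4·9.9·0.27 + 4·14.1·0.41 + 3.9·9.9·0.24 + 3.9·14.1·0.54 + 9.9·14.1·0.59] = 328.03 + 316.51 = 644.54.
With uncorrelated errors the cross-covariances are all true-score covariance, so they carry over unchanged; only the diagonal terms shrink to ρᵢσᵢ².
True-score variance = [4²·0.60 + 3.9²·0.89 + 9.9²·0.79 + 14.1²·0.78] + 316.51 = 255.637 + 316.51 = 572.147.
Reliability = 572.147 / 644.54 = 0.888.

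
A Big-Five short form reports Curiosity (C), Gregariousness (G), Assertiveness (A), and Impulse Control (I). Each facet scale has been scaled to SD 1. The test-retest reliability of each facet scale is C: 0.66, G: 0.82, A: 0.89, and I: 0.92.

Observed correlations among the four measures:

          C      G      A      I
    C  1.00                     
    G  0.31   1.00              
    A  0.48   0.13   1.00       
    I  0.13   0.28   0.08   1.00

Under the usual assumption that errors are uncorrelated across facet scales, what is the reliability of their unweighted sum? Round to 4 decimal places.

Var(C+G+A+I) = 4 + 2·[0.31 + 0.48 + 0.13 + 0.13 + 0.28 + 0.08] = 4 + 2.82 = 6.82.
Under uncorrelated errors the observed covariances equal the true-score covariances, so only the own-variance terms attenuate.
True-score variance = [0.66 + 0.82 + 0.89 + 0.92] + 2.82 = 3.29 + 2.82 = 6.11.
Reliability = 6.11 / 6.82 = 0.8959.

0.8959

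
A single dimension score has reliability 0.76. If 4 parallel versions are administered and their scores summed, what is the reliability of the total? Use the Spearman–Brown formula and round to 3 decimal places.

ρ_k = kρ / (1 + (k−1)ρ) = 4·0.76 / (1 + 3·0.76) = 3.040 / 3.280 = 0.927.

0.927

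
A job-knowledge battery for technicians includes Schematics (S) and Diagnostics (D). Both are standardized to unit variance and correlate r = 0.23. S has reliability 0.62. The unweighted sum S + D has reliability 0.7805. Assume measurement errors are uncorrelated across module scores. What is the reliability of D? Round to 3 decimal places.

Var(S+D) = 2 + 2·0.23 = 2.460.
True-score variance = ρ_S + ρ_D + 2·0.23, so 0.7805 = (0.62 + ρ_D + 0.46) / 2.460.
ρ_D = 0.7805·2.460 − 0.62 − 0.46 = 0.840.

0.840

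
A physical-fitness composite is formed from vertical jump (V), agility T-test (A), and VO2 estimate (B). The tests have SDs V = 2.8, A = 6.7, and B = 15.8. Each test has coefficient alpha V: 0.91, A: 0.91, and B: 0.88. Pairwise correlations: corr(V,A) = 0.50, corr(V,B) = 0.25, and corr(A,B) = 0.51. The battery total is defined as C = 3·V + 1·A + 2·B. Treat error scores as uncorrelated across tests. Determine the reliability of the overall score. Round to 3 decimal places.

Var(C) = 3²·2.8² + 6.7² + 2²·15.8² + 2·[3·2.8·6.7·0.50 + 6·2.8·15.8·0.25 + 2·6.7·15.8·0.51] = 1114.01 + 404.954 = 1518.96.
Under uncorrelated errors the observed covariances equal the true-score covariances, so only the own-variance terms attenuate.
True-score variance = [3²·2.8²·0.91 + 6.7²·0.91 + 2²·15.8²·0.88] + 404.954 = 983.792 + 404.954 = 1388.75.
Reliability = 1388.75 / 1518.96 = 0.914.

0.914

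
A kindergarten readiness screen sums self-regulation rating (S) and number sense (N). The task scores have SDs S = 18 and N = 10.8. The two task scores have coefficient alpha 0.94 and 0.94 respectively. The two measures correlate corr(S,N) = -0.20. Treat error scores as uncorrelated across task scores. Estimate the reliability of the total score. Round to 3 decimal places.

Var(S+N) = 18² + 10.8² + 2·[18·10.8·(-0.20)] = 440.64 − 77.76 = 362.88.
With uncorrelated errors the cross-covariances are all true-score covariance, so they carry over unchanged; only the diagonal terms shrink to ρᵢσᵢ².
True-score variance = [18²·0.94 + 10.8²·0.94] − 77.76 = 414.202 − 77.76 = 336.442.
Reliability = 336.442 / 362.88 = 0.927.

0.927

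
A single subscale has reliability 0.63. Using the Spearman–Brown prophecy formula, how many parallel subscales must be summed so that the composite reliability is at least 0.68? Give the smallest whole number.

2

k ≥ ρ*(1−ρ₁)/(ρ₁(1−ρ*)) = 0.68·0.37 / (0.63·0.32) = 1.248.
Smallest integer k = 2.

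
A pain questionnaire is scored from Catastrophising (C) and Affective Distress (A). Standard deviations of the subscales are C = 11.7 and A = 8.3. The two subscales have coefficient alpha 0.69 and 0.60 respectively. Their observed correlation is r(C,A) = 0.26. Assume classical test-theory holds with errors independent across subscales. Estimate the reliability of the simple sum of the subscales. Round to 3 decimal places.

0.727

Var(C+A) = 11.7² + 8.3² + 2·[11.7·8.3·0.26] = 205.78 + 50.4972 = 256.277.
Under uncorrelated errors the observed covariances equal the true-score covariances, so only the own-variance terms attenuate.
True-score variance = [11.7²·0.69 + 8.3²·0.60] + 50.4972 = 135.788 + 50.4972 = 186.285.
Reliability = 186.285 / 256.277 = 0.727.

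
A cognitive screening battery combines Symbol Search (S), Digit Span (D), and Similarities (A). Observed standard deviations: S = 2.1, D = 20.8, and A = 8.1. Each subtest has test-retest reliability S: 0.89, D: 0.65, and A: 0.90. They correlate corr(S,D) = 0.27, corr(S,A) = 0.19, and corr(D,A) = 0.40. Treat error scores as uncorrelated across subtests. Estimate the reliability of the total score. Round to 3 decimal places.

0.763

Var(S+D+A) = 2.1² + 20.8² + 8.1² + 2·[2.1·20.8·0.27 + 2.1·8.1·0.19 + 20.8·8.1·0.40] = 502.66 + 164.835 = 667.495.
With uncorrelated errors the cross-covariances are all true-score covariance, so they carry over unchanged; only the diagonal terms shrink to ρᵢσᵢ².
True-score variance = [2.1²·0.89 + 20.8²·0.65 + 8.1²·0.90] + 164.835 = 344.19 + 164.835 = 509.025.
Reliability = 509.025 / 667.495 = 0.763.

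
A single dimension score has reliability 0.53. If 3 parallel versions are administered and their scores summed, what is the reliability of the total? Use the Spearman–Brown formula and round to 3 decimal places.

0.772

ρ_k = kρ / (1 + (k−1)ρ) = 3·0.53 / (1 + 2·0.53) = 1.590 / 2.060 = 0.772.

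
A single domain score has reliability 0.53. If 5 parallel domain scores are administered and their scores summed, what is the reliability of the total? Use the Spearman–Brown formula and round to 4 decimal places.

ρ_k = kρ / (1 + (k−1)ρ) = 5·0.53 / (1 + 4·0.53) = 2.650 / 3.120 = 0.8494.

0.8494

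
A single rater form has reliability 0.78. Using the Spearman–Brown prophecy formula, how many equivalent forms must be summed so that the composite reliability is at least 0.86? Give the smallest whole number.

k ≥ ρ*(1−ρ₁)/(ρ₁(1−ρ*)) = 0.86·0.22 / (0.78·0.14) = 1.733.
Smallest integer k = 2.

2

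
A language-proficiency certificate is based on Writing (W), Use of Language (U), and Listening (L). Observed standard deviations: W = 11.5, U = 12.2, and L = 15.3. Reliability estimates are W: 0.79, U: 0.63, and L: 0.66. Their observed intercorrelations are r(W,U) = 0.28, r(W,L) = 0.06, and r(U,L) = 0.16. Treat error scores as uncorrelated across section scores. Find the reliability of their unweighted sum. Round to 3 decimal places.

0.759

Var(W+U+L) = 11.5² + 12.2² + 15.3² + 2·[11.5·12.2·0.28 + 11.5·15.3·0.06 + 12.2·15.3·0.16] = 515.18 + 159.413 = 674.593.
With uncorrelated errors the cross-covariances are all true-score covariance, so they carry over unchanged; only the diagonal terms shrink to ρᵢσᵢ².
True-score variance = [11.5²·0.79 + 12.2²·0.63 + 15.3²·0.66] + 159.413 = 352.746 + 159.413 = 512.159.
Reliability = 512.159 / 674.593 = 0.759.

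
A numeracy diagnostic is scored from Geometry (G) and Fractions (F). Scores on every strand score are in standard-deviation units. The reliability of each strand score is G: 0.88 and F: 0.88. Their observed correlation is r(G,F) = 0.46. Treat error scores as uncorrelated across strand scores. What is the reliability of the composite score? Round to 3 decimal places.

0.918

Var(G+F) = 2 + 2·[0.46] = 2 + 0.92 = 2.92.
With uncorrelated errors the cross-covariances are all true-score covariance, so they carry over unchanged; only the diagonal terms shrink to ρᵢσᵢ².
True-score variance = [0.88 + 0.88] + 0.92 = 1.76 + 0.92 = 2.68.
Reliability = 2.68 / 2.92 = 0.918.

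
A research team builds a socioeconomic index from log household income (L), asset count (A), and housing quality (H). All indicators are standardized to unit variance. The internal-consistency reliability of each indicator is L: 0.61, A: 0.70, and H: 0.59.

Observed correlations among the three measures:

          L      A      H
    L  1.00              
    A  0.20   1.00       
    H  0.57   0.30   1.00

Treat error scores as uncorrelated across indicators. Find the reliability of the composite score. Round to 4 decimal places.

Var(L+A+H) = 3 + 2·[0.20 + 0.57 + 0.30] = 3 + 2.14 = 5.14.
Because errors are independent across components, Cov(Tᵢ,Tⱼ) = Cov(Xᵢ,Xⱼ); the off-diagonal part of the true-score variance is the same as above.
True-score variance = [0.61 + 0.70 + 0.59] + 2.14 = 1.9 + 2.14 = 4.04.
Reliability = 4.04 / 5.14 = 0.7860.

0.7860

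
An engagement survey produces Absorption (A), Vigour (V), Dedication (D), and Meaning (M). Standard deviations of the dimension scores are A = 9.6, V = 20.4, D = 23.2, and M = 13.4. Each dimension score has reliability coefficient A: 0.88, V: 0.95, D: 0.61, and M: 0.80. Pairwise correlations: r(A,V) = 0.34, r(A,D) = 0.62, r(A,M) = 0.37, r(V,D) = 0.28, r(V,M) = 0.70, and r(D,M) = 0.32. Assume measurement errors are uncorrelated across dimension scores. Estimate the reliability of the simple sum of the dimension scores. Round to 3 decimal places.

Var(A+V+D+M) = 9.6² + 20.4² + 23.2² + 13.4² + 2·[9.6·20.4·0.34 + 9.6·23.2·0.62 + 9.6·13.4·0.37 + 20.4·23.2·0.28 + 20.4·13.4·0.70 + 23.2·13.4·0.32] = 1226.12 + 1351.24 = 2577.36.
Under uncorrelated errors the observed covariances equal the true-score covariances, so only the own-variance terms attenuate.
True-score variance = [9.6²·0.88 + 20.4²·0.95 + 23.2²·0.61 + 13.4²·0.80] + 1351.24 = 948.427 + 1351.24 = 2299.67.
Reliability = 2299.67 / 2577.36 = 0.892.

0.892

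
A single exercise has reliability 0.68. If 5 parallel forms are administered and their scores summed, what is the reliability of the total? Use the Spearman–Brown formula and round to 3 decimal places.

0.914

ρ_k = kρ / (1 + (k−1)ρ) = 5·0.68 / (1 + 4·0.68) = 3.400 / 3.720 = 0.914.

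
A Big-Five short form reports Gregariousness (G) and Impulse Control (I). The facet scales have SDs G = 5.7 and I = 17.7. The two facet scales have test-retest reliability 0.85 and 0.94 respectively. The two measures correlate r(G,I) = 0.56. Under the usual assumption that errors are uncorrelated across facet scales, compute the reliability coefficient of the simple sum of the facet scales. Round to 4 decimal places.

Var(G+I) = 5.7² + 17.7² + 2·[5.7·17.7·0.56] = 345.78 + 112.997 = 458.777.
With uncorrelated errors the cross-covariances are all true-score covariance, so they carry over unchanged; only the diagonal terms shrink to ρᵢσᵢ².
True-score variance = [5.7²·0.85 + 17.7²·0.94] + 112.997 = 322.109 + 112.997 = 435.106.
Reliability = 435.106 / 458.777 = 0.9484.

0.9484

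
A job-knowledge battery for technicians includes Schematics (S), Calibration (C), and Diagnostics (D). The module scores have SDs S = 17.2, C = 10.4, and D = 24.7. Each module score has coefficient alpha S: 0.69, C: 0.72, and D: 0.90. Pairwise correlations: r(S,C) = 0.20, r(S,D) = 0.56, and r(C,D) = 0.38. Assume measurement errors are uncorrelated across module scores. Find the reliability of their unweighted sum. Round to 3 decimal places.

0.896

Var(S+C+D) = 17.2² + 10.4² + 24.7² + 2·[17.2·10.4·0.20 + 17.2·24.7·0.56 + 10.4·24.7·0.38] = 1014.09 + 742.602 = 1756.69.
Because errors are independent across components, Cov(Tᵢ,Tⱼ) = Cov(Xᵢ,Xⱼ); the off-diagonal part of the true-score variance is the same as above.
True-score variance = [17.2²·0.69 + 10.4²·0.72 + 24.7²·0.90] + 742.602 = 831.086 + 742.602 = 1573.69.
Reliability = 1573.69 / 1756.69 = 0.896.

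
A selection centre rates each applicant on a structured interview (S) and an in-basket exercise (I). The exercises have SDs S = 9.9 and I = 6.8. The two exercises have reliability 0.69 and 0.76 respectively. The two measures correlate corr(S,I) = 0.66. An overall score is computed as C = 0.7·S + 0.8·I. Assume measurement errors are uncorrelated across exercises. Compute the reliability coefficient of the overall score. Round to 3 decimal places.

Var(C) = 0.7²·9.9² + 0.8²·6.8² + 2·[0.56·9.9·6.8·0.66] = 77.6185 + 49.7629 = 127.381.
Because errors are independent across components, Cov(Tᵢ,Tⱼ) = Cov(Xᵢ,Xⱼ); the off-diagonal part of the true-score variance is the same as above.
True-score variance = [0.7²·9.9²·0.69 + 0.8²·6.8²·0.76] + 49.7629 = 55.6283 + 49.7629 = 105.391.
Reliability = 105.391 / 127.381 = 0.827.

0.827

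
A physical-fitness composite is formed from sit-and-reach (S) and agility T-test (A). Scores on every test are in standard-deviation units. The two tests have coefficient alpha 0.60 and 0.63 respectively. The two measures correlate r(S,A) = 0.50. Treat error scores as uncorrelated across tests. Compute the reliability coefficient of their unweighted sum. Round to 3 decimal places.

Var(S+A) = 2 + 2·[0.50] = 2 + 1 = 3.
Because errors are independent across components, Cov(Tᵢ,Tⱼ) = Cov(Xᵢ,Xⱼ); the off-diagonal part of the true-score variance is the same as above.
True-score variance = [0.60 + 0.63] + 1 = 1.23 + 1 = 2.23.
Reliability = 2.23 / 3 = 0.743.

0.743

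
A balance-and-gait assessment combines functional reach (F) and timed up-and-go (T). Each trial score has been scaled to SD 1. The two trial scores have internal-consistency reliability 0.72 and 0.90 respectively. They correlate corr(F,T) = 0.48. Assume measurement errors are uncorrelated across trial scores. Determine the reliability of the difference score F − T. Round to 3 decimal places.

Var(F−T) = 1 + 1 − 2·0.48 = 2 − 0.96 = 1.04.
With uncorrelated errors the cross-covariances are all true-score covariance, so they carry over unchanged; only the diagonal terms shrink to ρᵢσᵢ².
True-score variance = [0.72 + 0.90] − 0.96 = 1.62 − 0.96 = 0.66.
Reliability = 0.66 / 1.04 = 0.635.

0.635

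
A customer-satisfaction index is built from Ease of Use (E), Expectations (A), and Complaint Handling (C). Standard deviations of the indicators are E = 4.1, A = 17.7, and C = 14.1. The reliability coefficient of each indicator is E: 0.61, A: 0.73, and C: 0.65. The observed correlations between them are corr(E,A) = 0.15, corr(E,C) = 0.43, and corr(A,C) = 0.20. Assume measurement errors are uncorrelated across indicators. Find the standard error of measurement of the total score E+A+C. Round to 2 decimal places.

12.68

Var(total) = 528.91 + 171.316 = 700.226.
True-score variance = 368.182 + 171.316 = 539.498, so reliability = 0.7705.
Error variance = 700.226 − 539.498 = 160.728; SEM = √160.728 = 12.68.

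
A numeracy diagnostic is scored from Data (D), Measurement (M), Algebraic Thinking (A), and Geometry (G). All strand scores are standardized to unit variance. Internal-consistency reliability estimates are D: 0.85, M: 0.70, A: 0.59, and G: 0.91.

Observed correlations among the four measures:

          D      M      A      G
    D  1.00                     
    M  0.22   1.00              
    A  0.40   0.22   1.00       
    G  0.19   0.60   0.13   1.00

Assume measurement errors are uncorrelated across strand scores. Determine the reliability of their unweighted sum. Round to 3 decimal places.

0.874

Var(D+M+A+G) = 4 + 2·[0.22 + 0.40 + 0.19 + 0.22 + 0.60 + 0.13] = 4 + 3.52 = 7.52.
Because errors are independent across components, Cov(Tᵢ,Tⱼ) = Cov(Xᵢ,Xⱼ); the off-diagonal part of the true-score variance is the same as above.
True-score variance = [0.85 + 0.70 + 0.59 + 0.91] + 3.52 = 3.05 + 3.52 = 6.57.
Reliability = 6.57 / 7.52 = 0.874.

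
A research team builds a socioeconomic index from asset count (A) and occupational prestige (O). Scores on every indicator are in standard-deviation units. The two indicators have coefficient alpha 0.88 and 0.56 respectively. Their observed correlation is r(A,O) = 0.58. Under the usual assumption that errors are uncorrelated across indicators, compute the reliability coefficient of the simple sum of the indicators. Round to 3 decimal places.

0.823

Var(A+O) = 2 + 2·[0.58] = 2 + 1.16 = 3.16.
Because errors are independent across components, Cov(Tᵢ,Tⱼ) = Cov(Xᵢ,Xⱼ); the off-diagonal part of the true-score variance is the same as above.
True-score variance = [0.88 + 0.56] + 1.16 = 1.44 + 1.16 = 2.6.
Reliability = 2.6 / 3.16 = 0.823.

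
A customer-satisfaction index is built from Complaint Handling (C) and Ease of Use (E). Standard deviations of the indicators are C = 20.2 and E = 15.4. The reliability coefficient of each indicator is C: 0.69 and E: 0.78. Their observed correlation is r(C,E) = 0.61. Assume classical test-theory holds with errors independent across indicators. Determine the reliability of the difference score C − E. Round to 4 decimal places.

0.3275

Var(C−E) = 20.2² + 15.4² − 2·20.2·15.4·0.61 = 645.2 − 379.518 = 265.682.
Because errors are independent across components, Cov(Tᵢ,Tⱼ) = Cov(Xᵢ,Xⱼ); the off-diagonal part of the true-score variance is the same as above.
True-score variance = [20.2²·0.69 + 15.4²·0.78] − 379.518 = 466.532 − 379.518 = 87.0148.
Reliability = 87.0148 / 265.682 = 0.3275.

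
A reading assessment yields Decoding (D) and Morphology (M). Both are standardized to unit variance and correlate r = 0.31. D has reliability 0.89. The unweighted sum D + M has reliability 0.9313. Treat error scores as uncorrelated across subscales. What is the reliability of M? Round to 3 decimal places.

0.930

Var(D+M) = 2 + 2·0.31 = 2.620.
True-score variance = ρ_D + ρ_M + 2·0.31, so 0.9313 = (0.89 + ρ_M + 0.62) / 2.620.
ρ_M = 0.9313·2.620 − 0.89 − 0.62 = 0.930.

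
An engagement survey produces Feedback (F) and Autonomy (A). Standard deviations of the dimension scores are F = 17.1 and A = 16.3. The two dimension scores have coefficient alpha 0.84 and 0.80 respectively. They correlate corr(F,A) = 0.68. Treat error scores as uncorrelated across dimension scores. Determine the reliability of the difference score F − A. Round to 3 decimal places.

Var(F−A) = 17.1² + 16.3² − 2·17.1·16.3·0.68 = 558.1 − 379.073 = 179.027.
With uncorrelated errors the cross-covariances are all true-score covariance, so they carry over unchanged; only the diagonal terms shrink to ρᵢσᵢ².
True-score variance = [17.1²·0.84 + 16.3²·0.80] − 379.073 = 458.176 − 379.073 = 79.1036.
Reliability = 79.1036 / 179.027 = 0.442.

0.442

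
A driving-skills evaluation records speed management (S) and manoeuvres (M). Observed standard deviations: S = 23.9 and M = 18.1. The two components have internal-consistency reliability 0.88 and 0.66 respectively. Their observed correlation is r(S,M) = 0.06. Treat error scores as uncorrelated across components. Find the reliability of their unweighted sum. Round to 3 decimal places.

Var(S+M) = 23.9² + 18.1² + 2·[23.9·18.1·0.06] = 898.82 + 51.9108 = 950.731.
With uncorrelated errors the cross-covariances are all true-score covariance, so they carry over unchanged; only the diagonal terms shrink to ρᵢσᵢ².
True-score variance = [23.9²·0.88 + 18.1²·0.66] + 51.9108 = 718.887 + 51.9108 = 770.798.
Reliability = 770.798 / 950.731 = 0.811.

0.811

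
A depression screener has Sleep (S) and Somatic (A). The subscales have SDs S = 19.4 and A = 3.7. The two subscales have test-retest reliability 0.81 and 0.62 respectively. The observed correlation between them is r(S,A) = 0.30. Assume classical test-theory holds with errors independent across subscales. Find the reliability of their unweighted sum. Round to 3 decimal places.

Var(S+A) = 19.4² + 3.7² + 2·[19.4·3.7·0.30] = 390.05 + 43.068 = 433.118.
Because errors are independent across components, Cov(Tᵢ,Tⱼ) = Cov(Xᵢ,Xⱼ); the off-diagonal part of the true-score variance is the same as above.
True-score variance = [19.4²·0.81 + 3.7²·0.62] + 43.068 = 313.339 + 43.068 = 356.407.
Reliability = 356.407 / 433.118 = 0.823.

0.823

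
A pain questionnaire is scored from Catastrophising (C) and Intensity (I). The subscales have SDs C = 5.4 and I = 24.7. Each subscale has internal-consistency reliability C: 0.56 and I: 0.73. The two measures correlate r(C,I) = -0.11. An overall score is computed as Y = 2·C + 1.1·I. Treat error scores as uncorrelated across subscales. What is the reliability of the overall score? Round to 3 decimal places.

Var(Y) = 2²·5.4² + 1.1²·24.7² + 2·[2.2·5.4·24.7·(-0.11)] = 854.849 − 64.5559 = 790.293.
Because errors are independent across components, Cov(Tᵢ,Tⱼ) = Cov(Xᵢ,Xⱼ); the off-diagonal part of the true-score variance is the same as above.
True-score variance = [2²·5.4²·0.56 + 1.1²·24.7²·0.73] − 64.5559 = 604.211 − 64.5559 = 539.655.
Reliability = 539.655 / 790.293 = 0.683.

0.683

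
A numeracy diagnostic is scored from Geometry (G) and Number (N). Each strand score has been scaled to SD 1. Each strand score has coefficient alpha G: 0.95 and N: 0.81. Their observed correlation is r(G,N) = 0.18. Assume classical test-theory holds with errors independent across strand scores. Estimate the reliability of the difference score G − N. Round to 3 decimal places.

0.854

Var(G−N) = 1 + 1 − 2·0.18 = 2 − 0.36 = 1.64.
With uncorrelated errors the cross-covariances are all true-score covariance, so they carry over unchanged; only the diagonal terms shrink to ρᵢσᵢ².
True-score variance = [0.95 + 0.81] − 0.36 = 1.76 − 0.36 = 1.4.
Reliability = 1.4 / 1.64 = 0.854.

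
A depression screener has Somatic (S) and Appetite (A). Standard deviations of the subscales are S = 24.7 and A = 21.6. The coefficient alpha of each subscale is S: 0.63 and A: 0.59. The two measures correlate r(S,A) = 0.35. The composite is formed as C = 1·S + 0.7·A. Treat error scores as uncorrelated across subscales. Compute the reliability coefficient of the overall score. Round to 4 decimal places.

Var(C) = 24.7² + 0.7²·21.6² + 2·[0.7·24.7·21.6·0.35] = 838.704 + 261.425 = 1100.13.
With uncorrelated errors the cross-covariances are all true-score covariance, so they carry over unchanged; only the diagonal terms shrink to ρᵢσᵢ².
True-score variance = [24.7²·0.63 + 0.7²·21.6²·0.59] + 261.425 = 519.239 + 261.425 = 780.664.
Reliability = 780.664 / 1100.13 = 0.7096.

0.7096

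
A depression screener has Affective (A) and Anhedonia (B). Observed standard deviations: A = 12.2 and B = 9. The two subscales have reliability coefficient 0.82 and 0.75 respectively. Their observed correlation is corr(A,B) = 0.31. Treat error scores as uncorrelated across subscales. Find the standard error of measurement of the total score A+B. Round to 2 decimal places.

6.86

Var(total) = 229.84 + 68.076 = 297.916.
True-score variance = 182.799 + 68.076 = 250.875, so reliability = 0.8421.
Error variance = 297.916 − 250.875 = 47.0412; SEM = √47.0412 = 6.86.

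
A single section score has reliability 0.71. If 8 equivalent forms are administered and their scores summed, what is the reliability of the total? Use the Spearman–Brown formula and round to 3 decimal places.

0.951

ρ_k = kρ / (1 + (k−1)ρ) = 8·0.71 / (1 + 7·0.71) = 5.680 / 5.970 = 0.951.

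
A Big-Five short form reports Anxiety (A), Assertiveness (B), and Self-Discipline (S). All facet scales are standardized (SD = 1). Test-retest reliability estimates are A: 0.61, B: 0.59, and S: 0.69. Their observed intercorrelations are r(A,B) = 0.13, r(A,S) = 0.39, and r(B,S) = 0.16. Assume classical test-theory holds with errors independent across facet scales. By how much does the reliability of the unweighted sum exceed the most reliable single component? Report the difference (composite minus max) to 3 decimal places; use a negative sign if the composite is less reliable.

Var(sum) = 3 + 1.36 = 4.36; true-score variance = 1.89 + 1.36 = 3.25; composite reliability = 0.7454.
Max component reliability = 0.6900.
Difference = 0.7454 − 0.6900 = 0.055.

0.055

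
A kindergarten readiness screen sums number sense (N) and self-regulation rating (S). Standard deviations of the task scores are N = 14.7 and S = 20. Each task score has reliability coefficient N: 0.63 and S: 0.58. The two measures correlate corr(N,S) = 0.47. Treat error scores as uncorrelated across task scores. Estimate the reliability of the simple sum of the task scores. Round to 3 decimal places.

Var(N+S) = 14.7² + 20² + 2·[14.7·20·0.47] = 616.09 + 276.36 = 892.45.
With uncorrelated errors the cross-covariances are all true-score covariance, so they carry over unchanged; only the diagonal terms shrink to ρᵢσᵢ².
True-score variance = [14.7²·0.63 + 20²·0.58] + 276.36 = 368.137 + 276.36 = 644.497.
Reliability = 644.497 / 892.45 = 0.722.

0.722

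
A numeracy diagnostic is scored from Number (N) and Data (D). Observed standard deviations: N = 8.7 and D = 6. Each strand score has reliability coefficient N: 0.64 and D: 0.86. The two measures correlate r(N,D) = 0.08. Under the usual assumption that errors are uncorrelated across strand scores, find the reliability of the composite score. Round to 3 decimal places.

Var(N+D) = 8.7² + 6² + 2·[8.7·6·0.08] = 111.69 + 8.352 = 120.042.
With uncorrelated errors the cross-covariances are all true-score covariance, so they carry over unchanged; only the diagonal terms shrink to ρᵢσᵢ².
True-score variance = [8.7²·0.64 + 6²·0.86] + 8.352 = 79.4016 + 8.352 = 87.7536.
Reliability = 87.7536 / 120.042 = 0.731.

0.731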